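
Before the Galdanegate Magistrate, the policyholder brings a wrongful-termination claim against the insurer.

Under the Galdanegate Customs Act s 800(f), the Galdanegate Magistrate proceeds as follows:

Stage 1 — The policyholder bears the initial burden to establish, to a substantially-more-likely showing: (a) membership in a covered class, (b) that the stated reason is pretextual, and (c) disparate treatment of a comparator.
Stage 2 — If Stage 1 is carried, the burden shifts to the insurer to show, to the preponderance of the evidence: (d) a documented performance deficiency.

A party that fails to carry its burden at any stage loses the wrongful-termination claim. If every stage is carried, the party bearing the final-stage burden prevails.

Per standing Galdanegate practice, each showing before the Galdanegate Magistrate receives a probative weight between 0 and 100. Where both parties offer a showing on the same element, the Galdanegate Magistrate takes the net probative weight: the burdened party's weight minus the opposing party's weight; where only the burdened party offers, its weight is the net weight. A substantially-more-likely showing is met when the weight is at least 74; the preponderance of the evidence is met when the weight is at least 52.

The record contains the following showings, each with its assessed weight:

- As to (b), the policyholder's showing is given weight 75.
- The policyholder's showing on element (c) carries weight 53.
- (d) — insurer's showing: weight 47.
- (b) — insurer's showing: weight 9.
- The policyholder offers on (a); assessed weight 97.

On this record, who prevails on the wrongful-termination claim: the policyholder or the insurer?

insurer

Stage 1 — burden on policyholder; standard: a substantially-more-likely showing (weight is at least 74).
    (a): 97 ≥ 74 [met]
    (b): 75 − 9 = 66 < 74 [not met]
    (c): 53 < 74 [not met]
  The policyholder does not carry Stage 1.
The analysis ends at Stage 1; the insurer prevails.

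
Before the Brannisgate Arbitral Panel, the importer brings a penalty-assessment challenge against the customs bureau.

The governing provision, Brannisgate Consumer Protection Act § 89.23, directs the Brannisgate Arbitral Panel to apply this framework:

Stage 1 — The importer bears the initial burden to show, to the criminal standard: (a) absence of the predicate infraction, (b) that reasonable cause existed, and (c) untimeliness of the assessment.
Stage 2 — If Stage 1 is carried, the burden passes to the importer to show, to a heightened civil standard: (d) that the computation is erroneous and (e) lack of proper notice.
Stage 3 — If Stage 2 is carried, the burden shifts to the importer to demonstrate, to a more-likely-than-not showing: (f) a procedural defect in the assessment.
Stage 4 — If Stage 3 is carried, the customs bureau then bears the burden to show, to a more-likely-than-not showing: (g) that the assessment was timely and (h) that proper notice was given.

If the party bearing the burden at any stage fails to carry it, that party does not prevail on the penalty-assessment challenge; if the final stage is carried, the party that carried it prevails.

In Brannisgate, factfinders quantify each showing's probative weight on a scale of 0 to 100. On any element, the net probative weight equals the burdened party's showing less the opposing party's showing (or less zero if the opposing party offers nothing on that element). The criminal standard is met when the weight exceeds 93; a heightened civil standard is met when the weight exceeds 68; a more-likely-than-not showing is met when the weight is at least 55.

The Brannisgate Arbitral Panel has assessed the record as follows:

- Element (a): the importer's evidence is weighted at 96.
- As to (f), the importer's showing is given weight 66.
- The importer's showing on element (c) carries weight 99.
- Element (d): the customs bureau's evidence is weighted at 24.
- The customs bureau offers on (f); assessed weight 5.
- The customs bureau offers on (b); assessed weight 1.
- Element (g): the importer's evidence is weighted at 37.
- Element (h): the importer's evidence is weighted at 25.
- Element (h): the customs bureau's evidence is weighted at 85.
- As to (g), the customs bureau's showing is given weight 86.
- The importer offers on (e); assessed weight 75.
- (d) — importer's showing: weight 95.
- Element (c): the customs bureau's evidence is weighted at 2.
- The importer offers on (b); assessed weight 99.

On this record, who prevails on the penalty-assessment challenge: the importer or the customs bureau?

importer

At Stage 1 the importer must meet the criminal standard (weight exceeds 93): on (a) the weight is 96, which does exceed 93, so (a) meets the standard; on (b) the weight is 99 less the opposing 1 gives net 98, which does exceed 93, so (b) meets the standard; on (c) the weight is 99 less the opposing 2 gives net 97, which does exceed 93, so (c) meets the standard.
  All elements met. The importer retains the burden for Stage 2.
At Stage 2 the importer must meet a heightened civil standard (weight exceeds 68): on (d) the weight is 95 less the opposing 24 gives net 71, which does exceed 68, so (d) meets the standard; on (e) the weight is 75, > 68, so (e) meets the standard.
  All elements met. The importer retains the burden for Stage 3.
At Stage 3 the importer must meet a more-likely-than-not showing (weight is at least 55): on (f) the weight is 66 less the opposing 5 gives net 61, which does reach 55, so (f) meets the standard.
  Stage 3 is satisfied; the onus moves to the customs bureau.
At Stage 4 the customs bureau must meet a more-likely-than-not showing (weight is at least 55): on (g) the weight is 86 less the opposing 37 gives net 49, which does not reach 55, so (g) does not meet the standard; on (h) the weight is 85 less the opposing 25 gives net 60, ≥ 55, so (h) meets the standard.
  Not every element is met, so the customs bureau fails to carry Stage 4.
The importer prevails.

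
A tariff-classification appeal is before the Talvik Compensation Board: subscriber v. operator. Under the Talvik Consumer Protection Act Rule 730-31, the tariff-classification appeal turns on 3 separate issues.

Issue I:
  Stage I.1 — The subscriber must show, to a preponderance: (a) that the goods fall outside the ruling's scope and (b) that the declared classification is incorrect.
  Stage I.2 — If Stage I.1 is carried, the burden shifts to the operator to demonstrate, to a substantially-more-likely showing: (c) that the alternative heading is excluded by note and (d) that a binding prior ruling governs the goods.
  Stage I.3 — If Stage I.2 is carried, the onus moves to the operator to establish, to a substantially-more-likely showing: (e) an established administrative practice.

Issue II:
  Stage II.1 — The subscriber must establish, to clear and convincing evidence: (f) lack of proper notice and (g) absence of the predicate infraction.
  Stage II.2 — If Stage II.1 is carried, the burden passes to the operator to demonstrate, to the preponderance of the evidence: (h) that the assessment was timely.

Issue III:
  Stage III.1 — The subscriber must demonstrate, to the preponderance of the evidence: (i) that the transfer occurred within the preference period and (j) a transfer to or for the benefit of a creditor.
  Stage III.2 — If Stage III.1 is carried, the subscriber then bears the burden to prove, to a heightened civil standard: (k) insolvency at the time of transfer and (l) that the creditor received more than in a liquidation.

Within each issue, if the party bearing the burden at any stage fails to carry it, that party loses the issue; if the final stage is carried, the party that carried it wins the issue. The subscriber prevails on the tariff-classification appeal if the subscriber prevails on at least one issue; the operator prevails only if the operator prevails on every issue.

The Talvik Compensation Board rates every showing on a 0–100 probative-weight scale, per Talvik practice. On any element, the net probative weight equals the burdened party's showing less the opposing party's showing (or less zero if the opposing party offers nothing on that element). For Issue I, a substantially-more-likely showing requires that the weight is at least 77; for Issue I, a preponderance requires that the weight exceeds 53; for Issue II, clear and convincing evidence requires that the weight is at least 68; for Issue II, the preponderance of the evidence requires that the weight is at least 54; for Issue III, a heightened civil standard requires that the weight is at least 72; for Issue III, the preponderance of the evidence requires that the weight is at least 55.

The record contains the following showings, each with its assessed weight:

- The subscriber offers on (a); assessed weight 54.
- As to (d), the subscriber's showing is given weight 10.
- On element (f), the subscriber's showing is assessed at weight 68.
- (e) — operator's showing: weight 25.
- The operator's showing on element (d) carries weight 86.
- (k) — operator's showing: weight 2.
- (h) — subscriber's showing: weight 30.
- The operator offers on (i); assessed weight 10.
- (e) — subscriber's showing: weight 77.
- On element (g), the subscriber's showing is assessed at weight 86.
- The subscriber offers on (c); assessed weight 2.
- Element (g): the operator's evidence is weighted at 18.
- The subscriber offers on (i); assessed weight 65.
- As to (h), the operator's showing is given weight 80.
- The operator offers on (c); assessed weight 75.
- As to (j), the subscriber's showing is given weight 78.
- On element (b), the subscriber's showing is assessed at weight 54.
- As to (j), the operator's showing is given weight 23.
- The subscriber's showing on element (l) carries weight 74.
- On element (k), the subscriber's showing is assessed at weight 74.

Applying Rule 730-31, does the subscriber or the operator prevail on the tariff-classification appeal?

— Issue I —
Stage I.1 (subscriber, a preponderance, weight exceeds 53): (a) 54 > 53 — meets; (b) 54 > 53 — meets.
  Stage I.1 is satisfied; the onus moves to the operator.
Stage I.2 (operator, a substantially-more-likely showing, weight is at least 77): (c) net 75−2=73 < 77 — fails; (d) net 86−10=76 < 77 — fails.
  The operator does not carry Stage I.2.
The analysis ends at Stage I.2; the subscriber prevails on this issue.
— Issue II —
At Stage II.1 the subscriber must meet clear and convincing evidence (weight is at least 68): on (f) the weight is 68, ≥ 68, so (f) meets the standard; on (g) the weight is 86 less the opposing 18 gives net 68, which does reach 68, so (g) meets the standard.
  Stage II.1 carried; the burden shifts to the operator.
At Stage II.2 the operator must meet the preponderance of the evidence (weight is at least 54): on (h) the weight is 80 less the opposing 30 gives net 50, which does not reach 54, so (h) does not meet the standard.
  Not every element is met, so the operator fails to carry Stage II.2.
The subscriber prevails on this issue.
— Issue III —
At Stage III.1 the subscriber must meet the preponderance of the evidence (weight is at least 55): on (i) the weight is 65 less the opposing 10 gives net 55, ≥ 55, so (i) meets the standard; on (j) the weight is 78 less the opposing 23 gives net 55, ≥ 55, so (j) meets the standard.
  All elements met. The subscriber retains the burden for Stage III.2.
At Stage III.2 the subscriber must meet a heightened civil standard (weight is at least 72): on (k) the weight is 74 less the opposing 2 gives net 72, ≥ 72, so (k) meets the standard; on (l) the weight is 74, which does reach 72, so (l) meets the standard.
  All elements met at the final stage.
All stages carried — the subscriber prevails on this issue.
Per-issue: Issue I → subscriber; Issue II → subscriber; Issue III → subscriber. The subscriber must prevail on at least one issue; overall, the subscriber prevails.

subscriber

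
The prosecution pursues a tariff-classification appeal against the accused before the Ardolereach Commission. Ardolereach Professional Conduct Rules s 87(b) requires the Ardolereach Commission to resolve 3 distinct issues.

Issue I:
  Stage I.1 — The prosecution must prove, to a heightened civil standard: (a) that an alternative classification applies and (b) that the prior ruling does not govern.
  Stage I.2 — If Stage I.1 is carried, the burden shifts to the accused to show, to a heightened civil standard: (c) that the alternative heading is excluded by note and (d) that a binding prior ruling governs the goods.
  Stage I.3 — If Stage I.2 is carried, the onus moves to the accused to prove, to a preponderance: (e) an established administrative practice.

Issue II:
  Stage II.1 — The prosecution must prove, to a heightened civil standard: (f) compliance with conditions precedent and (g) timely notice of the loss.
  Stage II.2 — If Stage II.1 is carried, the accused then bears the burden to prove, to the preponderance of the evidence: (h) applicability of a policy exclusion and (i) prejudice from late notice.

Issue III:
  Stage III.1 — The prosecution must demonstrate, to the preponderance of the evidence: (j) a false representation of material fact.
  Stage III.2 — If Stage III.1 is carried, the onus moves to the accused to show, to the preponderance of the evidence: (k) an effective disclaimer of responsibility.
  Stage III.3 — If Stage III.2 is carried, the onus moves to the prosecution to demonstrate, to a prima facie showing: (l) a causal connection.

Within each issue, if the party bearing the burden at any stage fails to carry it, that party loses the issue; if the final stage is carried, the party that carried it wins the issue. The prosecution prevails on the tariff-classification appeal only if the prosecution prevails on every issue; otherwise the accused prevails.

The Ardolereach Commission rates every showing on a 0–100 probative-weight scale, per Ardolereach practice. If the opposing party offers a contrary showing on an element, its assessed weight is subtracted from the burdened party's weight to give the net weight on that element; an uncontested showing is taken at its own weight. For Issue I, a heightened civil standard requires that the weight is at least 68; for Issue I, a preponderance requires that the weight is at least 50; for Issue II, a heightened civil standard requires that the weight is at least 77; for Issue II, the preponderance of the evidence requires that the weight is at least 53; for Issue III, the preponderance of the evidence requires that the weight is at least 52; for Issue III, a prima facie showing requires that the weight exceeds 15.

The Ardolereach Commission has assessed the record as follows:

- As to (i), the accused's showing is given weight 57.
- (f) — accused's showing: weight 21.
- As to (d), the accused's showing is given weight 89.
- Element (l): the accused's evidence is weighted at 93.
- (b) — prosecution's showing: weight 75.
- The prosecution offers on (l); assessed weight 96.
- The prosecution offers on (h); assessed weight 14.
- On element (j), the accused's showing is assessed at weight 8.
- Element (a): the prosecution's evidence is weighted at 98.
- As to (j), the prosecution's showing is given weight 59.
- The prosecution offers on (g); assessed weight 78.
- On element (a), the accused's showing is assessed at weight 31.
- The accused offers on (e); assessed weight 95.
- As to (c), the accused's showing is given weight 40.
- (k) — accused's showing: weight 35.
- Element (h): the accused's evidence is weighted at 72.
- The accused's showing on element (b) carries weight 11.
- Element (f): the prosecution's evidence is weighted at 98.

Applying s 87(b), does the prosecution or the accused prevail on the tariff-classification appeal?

— Issue I —
Stage I.1 (prosecution, a heightened civil standard, weight is at least 68): (a) net 98−31=67 < 68 — fails; (b) net 75−11=64 < 68 — fails.
  The prosecution does not carry Stage I.1.
The accused prevails on this issue.
— Issue II —
Stage II.1 — burden on prosecution; standard: a heightened civil standard (weight is at least 77).
    (f): 98 − 21 = 77 ≥ 77 [met]
    (g): 78 ≥ 77 [met]
  The prosecution carries Stage II.1; the accused now bears the burden.
Stage II.2 — burden on accused; standard: the preponderance of the evidence (weight is at least 53).
    (h): 72 − 14 = 58 ≥ 53 [met]
    (i): 57 ≥ 53 [met]
  All elements met at the final stage.
All stages carried — the accused prevails on this issue.
— Issue III —
At Stage III.1 the prosecution must meet the preponderance of the evidence (weight is at least 52): on (j) the weight is 59 less the opposing 8 gives net 51, < 52, so (j) does not meet the standard.
  Stage III.1 not carried; the prosecution fails its burden.
The analysis ends at Stage III.1; the accused prevails on this issue.
Per-issue: Issue I → accused; Issue II → accused; Issue III → accused. The prosecution must prevail on every issue; overall, the accused prevails.

accused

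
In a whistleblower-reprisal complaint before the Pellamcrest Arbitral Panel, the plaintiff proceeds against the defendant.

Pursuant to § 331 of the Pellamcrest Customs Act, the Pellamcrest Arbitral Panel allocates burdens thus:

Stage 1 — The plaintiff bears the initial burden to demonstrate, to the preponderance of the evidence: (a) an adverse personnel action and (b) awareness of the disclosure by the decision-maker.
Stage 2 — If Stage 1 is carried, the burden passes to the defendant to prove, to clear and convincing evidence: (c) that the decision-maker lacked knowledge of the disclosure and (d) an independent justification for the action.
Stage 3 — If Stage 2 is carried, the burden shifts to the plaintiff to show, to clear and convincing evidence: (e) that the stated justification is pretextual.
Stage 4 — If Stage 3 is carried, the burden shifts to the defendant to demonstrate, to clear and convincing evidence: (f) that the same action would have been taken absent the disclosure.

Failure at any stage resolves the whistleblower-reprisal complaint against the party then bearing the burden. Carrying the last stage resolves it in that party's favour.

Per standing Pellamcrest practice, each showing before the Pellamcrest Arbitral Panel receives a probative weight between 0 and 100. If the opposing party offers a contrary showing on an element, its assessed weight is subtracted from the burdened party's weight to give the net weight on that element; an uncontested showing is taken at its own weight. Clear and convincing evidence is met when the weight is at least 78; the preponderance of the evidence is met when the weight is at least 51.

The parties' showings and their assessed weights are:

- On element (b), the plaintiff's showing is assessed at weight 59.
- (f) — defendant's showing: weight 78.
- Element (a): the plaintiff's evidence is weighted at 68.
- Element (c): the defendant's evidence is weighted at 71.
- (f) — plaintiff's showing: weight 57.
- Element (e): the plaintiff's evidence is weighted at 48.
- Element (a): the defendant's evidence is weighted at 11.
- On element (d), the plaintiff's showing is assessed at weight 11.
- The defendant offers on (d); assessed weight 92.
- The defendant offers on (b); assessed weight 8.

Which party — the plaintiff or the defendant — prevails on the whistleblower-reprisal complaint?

plaintiff

At Stage 1 the plaintiff must meet the preponderance of the evidence (weight is at least 51): on (a) the weight is 68 less the opposing 11 gives net 57, ≥ 51, so (a) meets the standard; on (b) the weight is 59 less the opposing 8 gives net 51, which does reach 51, so (b) meets the standard.
  Stage 1 carried; the burden shifts to the defendant.
At Stage 2 the defendant must meet clear and convincing evidence (weight is at least 78): on (c) the weight is 71, < 78, so (c) does not meet the standard; on (d) the weight is 92 less the opposing 11 gives net 81, which does reach 78, so (d) meets the standard.
  Stage 2 not carried; the defendant fails its burden.
The plaintiff prevails.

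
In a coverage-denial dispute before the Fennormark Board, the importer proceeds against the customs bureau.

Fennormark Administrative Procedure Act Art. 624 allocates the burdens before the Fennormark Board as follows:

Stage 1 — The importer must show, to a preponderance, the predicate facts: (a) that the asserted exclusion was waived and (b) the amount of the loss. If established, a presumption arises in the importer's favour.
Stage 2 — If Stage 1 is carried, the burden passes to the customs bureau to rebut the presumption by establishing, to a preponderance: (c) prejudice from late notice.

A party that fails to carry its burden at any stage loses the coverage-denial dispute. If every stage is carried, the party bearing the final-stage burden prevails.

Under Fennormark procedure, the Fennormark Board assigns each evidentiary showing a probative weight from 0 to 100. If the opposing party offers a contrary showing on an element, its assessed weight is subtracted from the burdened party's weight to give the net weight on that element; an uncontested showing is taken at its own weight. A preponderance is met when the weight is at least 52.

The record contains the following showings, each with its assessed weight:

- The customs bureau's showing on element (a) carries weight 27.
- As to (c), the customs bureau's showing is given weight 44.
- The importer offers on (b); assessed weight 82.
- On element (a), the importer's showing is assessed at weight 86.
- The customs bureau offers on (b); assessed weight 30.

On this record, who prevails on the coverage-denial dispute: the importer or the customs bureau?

importer

Stage 1 — burden on importer; standard: a preponderance (weight is at least 52).
    (a): 86 − 27 = 59 ≥ 52 [met]
    (b): 82 − 30 = 52 ≥ 52 [met]
  Stage 1 is satisfied; the onus moves to the customs bureau.
Stage 2 — burden on customs bureau; standard: a preponderance (weight is at least 52).
    (c): 44 < 52 [not met]
  Stage 2 not carried; the customs bureau fails its burden.
So the importer prevails.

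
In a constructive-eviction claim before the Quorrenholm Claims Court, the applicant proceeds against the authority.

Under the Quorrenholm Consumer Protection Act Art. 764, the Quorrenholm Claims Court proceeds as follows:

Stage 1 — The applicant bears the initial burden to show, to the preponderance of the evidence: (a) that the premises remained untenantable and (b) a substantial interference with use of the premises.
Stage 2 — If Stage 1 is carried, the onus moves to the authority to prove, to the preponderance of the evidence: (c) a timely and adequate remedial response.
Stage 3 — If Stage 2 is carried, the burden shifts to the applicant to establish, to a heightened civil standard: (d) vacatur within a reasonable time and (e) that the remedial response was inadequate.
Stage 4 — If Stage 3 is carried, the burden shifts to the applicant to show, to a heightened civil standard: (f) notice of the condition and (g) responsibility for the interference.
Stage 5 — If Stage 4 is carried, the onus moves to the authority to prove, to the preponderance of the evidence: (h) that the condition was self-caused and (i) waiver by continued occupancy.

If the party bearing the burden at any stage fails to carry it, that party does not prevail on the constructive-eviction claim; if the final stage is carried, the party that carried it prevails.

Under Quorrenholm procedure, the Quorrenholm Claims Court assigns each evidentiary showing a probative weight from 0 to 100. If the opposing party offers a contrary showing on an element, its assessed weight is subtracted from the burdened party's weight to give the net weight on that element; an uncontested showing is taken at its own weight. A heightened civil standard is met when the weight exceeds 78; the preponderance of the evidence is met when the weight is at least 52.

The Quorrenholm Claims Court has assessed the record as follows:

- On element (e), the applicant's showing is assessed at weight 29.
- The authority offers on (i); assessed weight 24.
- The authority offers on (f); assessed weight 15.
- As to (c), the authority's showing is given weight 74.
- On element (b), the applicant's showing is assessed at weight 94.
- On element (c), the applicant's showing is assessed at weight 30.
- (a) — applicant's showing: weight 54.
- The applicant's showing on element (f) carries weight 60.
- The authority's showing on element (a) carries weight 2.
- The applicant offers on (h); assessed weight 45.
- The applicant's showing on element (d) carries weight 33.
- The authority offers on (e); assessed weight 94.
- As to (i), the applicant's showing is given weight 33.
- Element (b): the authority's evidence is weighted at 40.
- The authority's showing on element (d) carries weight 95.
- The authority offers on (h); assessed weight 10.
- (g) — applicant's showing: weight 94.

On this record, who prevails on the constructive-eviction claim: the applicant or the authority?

applicant

At Stage 1 the applicant must meet the preponderance of the evidence (weight is at least 52): on (a) the weight is 54 less the opposing 2 gives net 52, ≥ 52, so (a) meets the standard; on (b) the weight is 94 less the opposing 40 gives net 54, ≥ 52, so (b) meets the standard.
  Stage 1 carried; the burden shifts to the authority.
At Stage 2 the authority must meet the preponderance of the evidence (weight is at least 52): on (c) the weight is 74 less the opposing 30 gives net 44, which does not reach 52, so (c) does not meet the standard.
  The authority does not carry Stage 2.
The applicant prevails.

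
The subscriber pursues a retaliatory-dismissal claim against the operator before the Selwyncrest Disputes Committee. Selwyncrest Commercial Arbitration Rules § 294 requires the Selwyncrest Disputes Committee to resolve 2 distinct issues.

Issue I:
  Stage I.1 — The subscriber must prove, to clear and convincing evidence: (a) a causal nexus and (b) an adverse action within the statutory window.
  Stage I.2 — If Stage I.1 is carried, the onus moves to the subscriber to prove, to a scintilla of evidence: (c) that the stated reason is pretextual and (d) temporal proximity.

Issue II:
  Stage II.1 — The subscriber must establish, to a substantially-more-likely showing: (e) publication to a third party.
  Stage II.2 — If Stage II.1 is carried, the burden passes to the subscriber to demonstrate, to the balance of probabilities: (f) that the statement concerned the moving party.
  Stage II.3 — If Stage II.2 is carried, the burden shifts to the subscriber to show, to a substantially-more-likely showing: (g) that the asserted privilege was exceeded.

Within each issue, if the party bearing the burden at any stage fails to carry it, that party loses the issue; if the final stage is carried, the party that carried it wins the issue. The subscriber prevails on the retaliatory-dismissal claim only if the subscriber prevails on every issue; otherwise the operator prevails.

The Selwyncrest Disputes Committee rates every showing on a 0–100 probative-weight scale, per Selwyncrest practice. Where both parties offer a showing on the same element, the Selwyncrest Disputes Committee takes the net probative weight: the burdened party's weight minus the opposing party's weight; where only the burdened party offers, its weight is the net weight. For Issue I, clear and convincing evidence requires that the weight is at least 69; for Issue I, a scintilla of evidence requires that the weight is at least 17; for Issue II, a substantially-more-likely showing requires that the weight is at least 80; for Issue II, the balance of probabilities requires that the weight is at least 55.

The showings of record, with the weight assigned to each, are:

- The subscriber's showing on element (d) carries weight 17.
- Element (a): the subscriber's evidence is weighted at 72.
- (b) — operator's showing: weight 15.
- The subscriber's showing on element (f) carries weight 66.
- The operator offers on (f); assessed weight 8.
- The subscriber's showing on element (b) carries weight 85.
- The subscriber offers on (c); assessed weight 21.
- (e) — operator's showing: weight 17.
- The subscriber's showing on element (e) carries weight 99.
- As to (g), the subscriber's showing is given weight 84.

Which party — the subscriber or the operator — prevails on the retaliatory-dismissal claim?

— Issue I —
Stage I.1 — burden on subscriber; standard: clear and convincing evidence (weight is at least 69).
    (a): 72 ≥ 69 [met]
    (b): 85 − 15 = 70 ≥ 69 [met]
  Stage I.1 is satisfied; the subscriber continues to bear the burden.
Stage I.2 — burden on subscriber; standard: a scintilla of evidence (weight is at least 17).
    (c): 21 ≥ 17 [met]
    (d): 17 ≥ 17 [met]
  Stage I.2 carried; the final stage is satisfied.
Every stage carried; the subscriber prevails on this issue.
— Issue II —
Stage II.1 — burden on subscriber; standard: a substantially-more-likely showing (weight is at least 80).
    (e): 99 − 17 = 82 ≥ 80 [met]
  Stage II.1 carried; the burden remains with the subscriber.
Stage II.2 — burden on subscriber; standard: the balance of probabilities (weight is at least 55).
    (f): 66 − 8 = 58 ≥ 55 [met]
  Stage II.2 is satisfied; the subscriber continues to bear the burden.
Stage II.3 — burden on subscriber; standard: a substantially-more-likely showing (weight is at least 80).
    (g): 84 ≥ 80 [met]
  Stage II.3 carried; the final stage is satisfied.
Every stage carried; the subscriber prevails on this issue.
Per-issue: Issue I → subscriber; Issue II → subscriber. The subscriber must prevail on every issue; overall, the subscriber prevails.

subscriber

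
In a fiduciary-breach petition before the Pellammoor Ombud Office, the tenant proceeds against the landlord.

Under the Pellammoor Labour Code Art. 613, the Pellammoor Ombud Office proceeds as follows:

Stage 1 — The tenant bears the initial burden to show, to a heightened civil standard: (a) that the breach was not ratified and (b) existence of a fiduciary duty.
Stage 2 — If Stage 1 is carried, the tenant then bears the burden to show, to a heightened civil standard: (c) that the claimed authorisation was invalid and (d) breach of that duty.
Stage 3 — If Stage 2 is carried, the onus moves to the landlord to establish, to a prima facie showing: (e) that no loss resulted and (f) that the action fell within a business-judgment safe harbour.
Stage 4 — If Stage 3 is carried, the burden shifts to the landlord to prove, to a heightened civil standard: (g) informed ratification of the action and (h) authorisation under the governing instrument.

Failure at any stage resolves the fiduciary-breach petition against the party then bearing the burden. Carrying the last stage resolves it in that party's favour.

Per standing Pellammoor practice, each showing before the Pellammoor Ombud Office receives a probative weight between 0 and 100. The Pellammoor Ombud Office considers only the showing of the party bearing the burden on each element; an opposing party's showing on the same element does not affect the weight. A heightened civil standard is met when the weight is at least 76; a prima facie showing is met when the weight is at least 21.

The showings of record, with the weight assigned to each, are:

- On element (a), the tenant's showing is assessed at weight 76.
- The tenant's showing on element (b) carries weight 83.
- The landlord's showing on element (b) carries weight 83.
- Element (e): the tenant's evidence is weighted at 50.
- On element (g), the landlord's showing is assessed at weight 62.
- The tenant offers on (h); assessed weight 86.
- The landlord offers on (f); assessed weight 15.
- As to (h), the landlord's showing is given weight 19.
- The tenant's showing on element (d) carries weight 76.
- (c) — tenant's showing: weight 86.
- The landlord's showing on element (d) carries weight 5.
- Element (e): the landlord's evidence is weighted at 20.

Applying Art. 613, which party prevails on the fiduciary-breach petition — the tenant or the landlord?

Stage 1 — burden on tenant; standard: a heightened civil standard (weight is at least 76).
    (a): 76 ≥ 76 [met]
    (b): 83 (landlord's 83 disregarded) ≥ 76 [met]
  Stage 1 is satisfied; the tenant continues to bear the burden.
Stage 2 — burden on tenant; standard: a heightened civil standard (weight is at least 76).
    (c): 86 ≥ 76 [met]
    (d): 76 (landlord's 5 disregarded) ≥ 76 [met]
  All elements met. The burden passes to the landlord.
Stage 3 — burden on landlord; standard: a prima facie showing (weight is at least 21).
    (e): 20 (tenant's 50 disregarded) < 21 [not met]
    (f): 15 < 21 [not met]
  The landlord does not carry Stage 3.
The analysis ends at Stage 3; the tenant prevails.

tenant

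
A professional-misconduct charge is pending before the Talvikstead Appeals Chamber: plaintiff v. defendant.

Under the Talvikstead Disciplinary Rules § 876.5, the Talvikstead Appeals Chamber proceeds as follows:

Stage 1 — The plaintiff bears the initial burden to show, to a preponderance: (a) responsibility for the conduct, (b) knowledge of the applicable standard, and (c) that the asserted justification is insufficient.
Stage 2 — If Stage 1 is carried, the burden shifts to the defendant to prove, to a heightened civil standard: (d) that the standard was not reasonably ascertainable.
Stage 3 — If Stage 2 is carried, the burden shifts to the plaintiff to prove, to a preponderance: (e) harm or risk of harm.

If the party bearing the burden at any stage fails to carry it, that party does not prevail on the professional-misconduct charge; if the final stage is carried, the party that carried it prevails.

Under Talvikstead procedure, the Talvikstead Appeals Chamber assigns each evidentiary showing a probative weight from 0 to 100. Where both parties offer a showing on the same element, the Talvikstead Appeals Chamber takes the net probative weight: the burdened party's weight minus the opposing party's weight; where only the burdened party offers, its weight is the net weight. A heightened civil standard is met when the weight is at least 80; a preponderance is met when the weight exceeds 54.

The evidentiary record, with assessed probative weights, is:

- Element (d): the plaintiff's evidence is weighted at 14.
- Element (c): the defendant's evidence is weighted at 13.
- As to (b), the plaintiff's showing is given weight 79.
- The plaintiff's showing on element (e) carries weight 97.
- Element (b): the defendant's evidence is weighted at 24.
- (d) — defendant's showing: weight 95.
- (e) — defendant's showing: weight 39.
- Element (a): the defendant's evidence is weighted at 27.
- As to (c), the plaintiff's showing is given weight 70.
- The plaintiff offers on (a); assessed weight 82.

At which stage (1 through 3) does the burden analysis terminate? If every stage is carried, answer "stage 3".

stage 3

Stage 1 (plaintiff, a preponderance, weight exceeds 54): (a) net 82−27=55 > 54 — meets; (b) net 79−24=55 > 54 — meets; (c) net 70−13=57 > 54 — meets.
  Stage 1 carried; the burden shifts to the defendant.
Stage 2 (defendant, a heightened civil standard, weight is at least 80): (d) net 95−14=81 ≥ 80 — meets.
  The defendant carries Stage 2; the plaintiff now bears the burden.
Stage 3 (plaintiff, a preponderance, weight exceeds 54): (e) net 97−39=58 > 54 — meets.
  All elements met at the final stage.
With every stage satisfied, the plaintiff prevails.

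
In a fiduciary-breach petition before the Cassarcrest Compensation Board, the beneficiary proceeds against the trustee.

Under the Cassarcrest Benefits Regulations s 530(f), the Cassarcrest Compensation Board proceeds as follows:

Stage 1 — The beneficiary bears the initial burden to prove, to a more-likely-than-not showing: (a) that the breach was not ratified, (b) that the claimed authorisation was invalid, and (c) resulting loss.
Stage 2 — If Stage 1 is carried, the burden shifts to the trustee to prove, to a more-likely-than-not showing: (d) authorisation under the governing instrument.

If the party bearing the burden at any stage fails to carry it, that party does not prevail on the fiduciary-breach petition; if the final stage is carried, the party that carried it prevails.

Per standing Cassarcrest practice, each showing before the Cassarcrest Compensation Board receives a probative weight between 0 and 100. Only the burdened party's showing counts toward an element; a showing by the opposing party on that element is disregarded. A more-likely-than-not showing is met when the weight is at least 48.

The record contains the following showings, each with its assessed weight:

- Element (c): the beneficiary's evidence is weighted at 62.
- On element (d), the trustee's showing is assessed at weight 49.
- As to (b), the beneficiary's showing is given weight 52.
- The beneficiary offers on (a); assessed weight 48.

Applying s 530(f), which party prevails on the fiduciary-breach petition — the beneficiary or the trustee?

At Stage 1 the beneficiary must meet a more-likely-than-not showing (weight is at least 48): on (a) the weight is 48, which does reach 48, so (a) meets the standard; on (b) the weight is 52, which does reach 48, so (b) meets the standard; on (c) the weight is 62, which does reach 48, so (c) meets the standard.
  Stage 1 carried; the burden shifts to the trustee.
At Stage 2 the trustee must meet a more-likely-than-not showing (weight is at least 48): on (d) the weight is 49, ≥ 48, so (d) meets the standard.
  All elements met at the final stage.
With every stage satisfied, the trustee prevails.

trustee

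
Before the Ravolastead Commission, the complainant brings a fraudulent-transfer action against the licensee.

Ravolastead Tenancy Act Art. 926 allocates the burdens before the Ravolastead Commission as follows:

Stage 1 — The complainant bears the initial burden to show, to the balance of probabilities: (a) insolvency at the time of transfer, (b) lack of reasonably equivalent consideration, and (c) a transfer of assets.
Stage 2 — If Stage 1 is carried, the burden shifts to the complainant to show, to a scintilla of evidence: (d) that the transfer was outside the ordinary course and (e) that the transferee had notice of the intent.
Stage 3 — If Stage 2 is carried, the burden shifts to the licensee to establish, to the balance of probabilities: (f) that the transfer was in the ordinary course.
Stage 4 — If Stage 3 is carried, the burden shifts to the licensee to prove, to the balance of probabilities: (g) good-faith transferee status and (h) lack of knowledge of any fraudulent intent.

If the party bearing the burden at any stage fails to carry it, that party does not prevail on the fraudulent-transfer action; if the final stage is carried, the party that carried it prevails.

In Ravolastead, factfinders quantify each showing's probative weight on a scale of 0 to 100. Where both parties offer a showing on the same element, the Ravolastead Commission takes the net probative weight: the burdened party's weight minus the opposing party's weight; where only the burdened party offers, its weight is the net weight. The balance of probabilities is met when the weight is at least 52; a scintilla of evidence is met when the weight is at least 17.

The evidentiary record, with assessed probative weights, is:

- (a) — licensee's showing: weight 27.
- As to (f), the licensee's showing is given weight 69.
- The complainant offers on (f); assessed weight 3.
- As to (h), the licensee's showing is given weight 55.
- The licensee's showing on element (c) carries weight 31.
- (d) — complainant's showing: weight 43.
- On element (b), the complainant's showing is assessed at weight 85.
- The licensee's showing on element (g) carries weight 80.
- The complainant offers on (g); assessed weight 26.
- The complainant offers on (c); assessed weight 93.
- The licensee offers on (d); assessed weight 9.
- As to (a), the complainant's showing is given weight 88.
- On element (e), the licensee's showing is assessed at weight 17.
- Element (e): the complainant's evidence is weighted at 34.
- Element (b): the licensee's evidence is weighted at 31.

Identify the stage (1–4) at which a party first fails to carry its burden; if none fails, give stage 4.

At Stage 1 the complainant must meet the balance of probabilities (weight is at least 52): on (a) the weight is 88 less the opposing 27 gives net 61, which does reach 52, so (a) meets the standard; on (b) the weight is 85 less the opposing 31 gives net 54, ≥ 52, so (b) meets the standard; on (c) the weight is 93 less the opposing 31 gives net 62, ≥ 52, so (c) meets the standard.
  Stage 1 is satisfied; the complainant continues to bear the burden.
At Stage 2 the complainant must meet a scintilla of evidence (weight is at least 17): on (d) the weight is 43 less the opposing 9 gives net 34, which does reach 17, so (d) meets the standard; on (e) the weight is 34 less the opposing 17 gives net 17, which does reach 17, so (e) meets the standard.
  Stage 2 carried; the burden shifts to the licensee.
At Stage 3 the licensee must meet the balance of probabilities (weight is at least 52): on (f) the weight is 69 less the opposing 3 gives net 66, ≥ 52, so (f) meets the standard.
  Stage 3 carried; the burden remains with the licensee.
At Stage 4 the licensee must meet the balance of probabilities (weight is at least 52): on (g) the weight is 80 less the opposing 26 gives net 54, which does reach 52, so (g) meets the standard; on (h) the weight is 55, ≥ 52, so (h) meets the standard.
  The licensee carries the last stage.
With every stage satisfied, the licensee prevails.

stage 4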